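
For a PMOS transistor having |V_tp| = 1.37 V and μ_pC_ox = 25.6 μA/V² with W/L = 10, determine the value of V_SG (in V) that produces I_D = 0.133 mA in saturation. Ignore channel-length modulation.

V_SG = 2.39 V

k_p = μ_pC_ox · (W/L) = 0.256 mA/V².
In saturation I_D = ½ k_p (V_SG − |V_tp|)², so V_SG − |V_tp| = √(2 I_D / k_p) = √(2 × 0.133 / 0.256) = 1.02 V.
V_SG = 1.37 + 1.02 = 2.39 V.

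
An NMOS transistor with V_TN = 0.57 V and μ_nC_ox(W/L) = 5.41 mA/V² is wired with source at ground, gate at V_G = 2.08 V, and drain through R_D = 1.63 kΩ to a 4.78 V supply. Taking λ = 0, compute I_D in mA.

I_D = 2.70 mA

V_GS = V_G = 2.08 V, so V_ov = 2.08 − 0.57 = 1.51 V.
Assume saturation: I_D = ½ k_n V_ov² = 0.5 × 5.41 × 1.51² = 6.17 mA, giving V_DS = V_DD − I_D R_D = 4.78 − 6.17 × 1.63 = -5.27 V.
But -5.27 V < V_ov = 1.51 V, so the device is actually in triode.
In triode I_D = k_n[V_ov V_DS − ½ V_DS²] and I_D = (V_DD − V_DS)/R_D. Equating: 4.41 V_DS² − 14.32 V_DS + 4.78 = 0, giving V_DS = 0.378 V (the root below V_ov).
I_D = (4.78 − 0.378) / 1.63 = 2.7 mA.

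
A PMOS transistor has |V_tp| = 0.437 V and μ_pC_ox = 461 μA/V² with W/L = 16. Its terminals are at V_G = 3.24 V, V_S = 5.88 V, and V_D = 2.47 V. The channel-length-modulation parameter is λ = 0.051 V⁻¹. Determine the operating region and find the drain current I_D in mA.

V_SG = V_S − V_G = 5.88 − 3.24 = 2.64 V; V_SD = V_S − V_D = 5.88 − 2.47 = 3.41 V.
k_p = μ_pC_ox · (W/L) = 7.376 mA/V².
V_ov = V_SG − |V_tp| = 2.64 − 0.437 = 2.2 V.
Since V_SD = 3.41 V ≥ V_ov = 2.2 V, the device is in saturation.
I_D = ½ k_p V_ov² (1 + λ V_SD) = 0.5 × 7.376 × 2.2² × (1 + 0.051 × 3.41) = 21 mA.

Saturation; I_D = 21.0 mA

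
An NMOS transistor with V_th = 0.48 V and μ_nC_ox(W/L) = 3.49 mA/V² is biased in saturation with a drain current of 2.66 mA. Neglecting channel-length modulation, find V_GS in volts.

V_GS = 1.71 V

In saturation I_D = ½ k_n (V_GS − V_th)², so V_GS − V_th = √(2 I_D / k_n) = √(2 × 2.66 / 3.49) = 1.23 V.
V_GS = 0.48 + 1.23 = 1.71 V.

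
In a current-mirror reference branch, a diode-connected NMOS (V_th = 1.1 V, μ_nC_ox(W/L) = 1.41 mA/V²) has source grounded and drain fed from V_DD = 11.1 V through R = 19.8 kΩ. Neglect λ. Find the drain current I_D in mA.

I_D = 0.464 mA

With gate tied to drain, V_GS = V_DS ≥ V_GS − V_th, so the device is in saturation.
KCL at the drain: ½ k_n (V_GS − V_th)² = (V_DD − V_GS)/R.
Let x = V_GS − 1.1. Then 14 x² + x − 10 = 0, giving x = 0.811 V (positive root), so V_GS = 1.91 V.
I_D = (V_DD − V_GS)/R = (11.1 − 1.91) / 19.8 = 0.464 mA.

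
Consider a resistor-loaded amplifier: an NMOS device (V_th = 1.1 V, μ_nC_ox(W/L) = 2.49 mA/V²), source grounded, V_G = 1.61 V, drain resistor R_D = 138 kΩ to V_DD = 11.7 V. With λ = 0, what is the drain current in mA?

V_GS = V_G = 1.61 V, so V_ov = 1.61 − 1.1 = 0.51 V.
Assume saturation: I_D = ½ k_n V_ov² = 0.5 × 2.49 × 0.51² = 0.324 mA, giving V_DS = V_DD − I_D R_D = 11.7 − 0.324 × 138 = -33 V.
But -33 V < V_ov = 0.51 V, so the device is actually in triode.
In triode I_D = k_n[V_ov V_DS − ½ V_DS²] and I_D = (V_DD − V_DS)/R_D. Equating: 172 V_DS² − 176.2 V_DS + 11.7 = 0, giving V_DS = 0.0713 V (the root below V_ov).
I_D = (11.7 − 0.0713) / 138 = 0.0843 mA.

I_D = 0.0843 mA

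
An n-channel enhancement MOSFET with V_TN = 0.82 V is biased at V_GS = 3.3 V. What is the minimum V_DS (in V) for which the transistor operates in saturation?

V_DS,sat = 2.48 V

The boundary between triode and saturation is V_DS = V_GS − V_TN = V_ov.
V_ov = 3.3 − 0.82 = 2.48 V.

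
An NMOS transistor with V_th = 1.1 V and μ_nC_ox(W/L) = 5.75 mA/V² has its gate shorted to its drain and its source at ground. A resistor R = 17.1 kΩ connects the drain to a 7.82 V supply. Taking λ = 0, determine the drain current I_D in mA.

I_D = 0.372 mA

With gate tied to drain, V_GS = V_DS ≥ V_GS − V_th, so the device is in saturation.
KCL at the drain: ½ k_n (V_GS − V_th)² = (V_DD − V_GS)/R.
Let x = V_GS − 1.1. Then 49.2 x² + x − 6.72 = 0, giving x = 0.36 V (positive root), so V_GS = 1.46 V.
I_D = (V_DD − V_GS)/R = (7.82 − 1.46) / 17.1 = 0.372 mA.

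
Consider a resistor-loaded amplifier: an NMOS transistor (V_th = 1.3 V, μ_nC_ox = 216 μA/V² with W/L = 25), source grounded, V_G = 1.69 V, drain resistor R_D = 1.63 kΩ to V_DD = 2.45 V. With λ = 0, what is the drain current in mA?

V_GS = V_G = 1.69 V, so V_ov = 1.69 − 1.3 = 0.39 V.
k_n = μ_nC_ox · (W/L) = 5.4 mA/V².
Assume saturation: I_D = ½ k_n V_ov² = 0.5 × 5.4 × 0.39² = 0.411 mA, giving V_DS = V_DD − I_D R_D = 2.45 − 0.411 × 1.63 = 1.78 V.
V_DS = 1.78 V ≥ V_ov = 0.39 V, confirming saturation.

I_D = 0.411 mA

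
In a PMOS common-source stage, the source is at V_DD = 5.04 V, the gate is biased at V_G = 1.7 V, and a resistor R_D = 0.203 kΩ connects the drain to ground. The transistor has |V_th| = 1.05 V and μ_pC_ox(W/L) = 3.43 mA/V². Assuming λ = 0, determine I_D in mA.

V_SG = V_DD − V_G = 5.04 − 1.7 = 3.34 V, so V_ov = 3.34 − 1.05 = 2.29 V.
Assume saturation: I_D = ½ k_p V_ov² = 0.5 × 3.43 × 2.29² = 8.99 mA, giving V_SD = V_DD − I_D R_D = 5.04 − 8.99 × 0.203 = 3.21 V.
V_SD = 3.21 V ≥ V_ov = 2.29 V, confirming saturation.

I_D = 8.99 mA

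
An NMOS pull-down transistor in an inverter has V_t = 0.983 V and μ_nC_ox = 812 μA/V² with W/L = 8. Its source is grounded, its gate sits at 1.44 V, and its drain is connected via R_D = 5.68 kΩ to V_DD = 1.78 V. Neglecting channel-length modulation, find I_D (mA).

I_D = 0.294 mA

V_GS = V_G = 1.44 V, so V_ov = 1.44 − 0.983 = 0.457 V.
k_n = μ_nC_ox · (W/L) = 6.496 mA/V².
Assume saturation: I_D = ½ k_n V_ov² = 0.5 × 6.496 × 0.457² = 0.678 mA, giving V_DS = V_DD − I_D R_D = 1.78 − 0.678 × 5.68 = -2.07 V.
But -2.07 V < V_ov = 0.457 V, so the device is actually in triode.
In triode I_D = k_n[V_ov V_DS − ½ V_DS²] and I_D = (V_DD − V_DS)/R_D. Equating: 18.4 V_DS² − 17.86 V_DS + 1.78 = 0, giving V_DS = 0.113 V (the root below V_ov).
I_D = (1.78 − 0.113) / 5.68 = 0.294 mA.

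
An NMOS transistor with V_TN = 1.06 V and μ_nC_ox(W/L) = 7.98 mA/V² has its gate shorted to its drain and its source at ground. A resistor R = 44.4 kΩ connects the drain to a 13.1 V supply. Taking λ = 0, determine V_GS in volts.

With gate tied to drain, V_GS = V_DS ≥ V_GS − V_TN, so the device is in saturation.
KCL at the drain: ½ k_n (V_GS − V_TN)² = (V_DD − V_GS)/R.
Let x = V_GS − 1.06. Then 177 x² + x − 12.04 = 0, giving x = 0.258 V (positive root), so V_GS = 1.32 V.
I_D = (V_DD − V_GS)/R = (13.1 − 1.32) / 44.4 = 0.265 mA.

V_GS = 1.32 V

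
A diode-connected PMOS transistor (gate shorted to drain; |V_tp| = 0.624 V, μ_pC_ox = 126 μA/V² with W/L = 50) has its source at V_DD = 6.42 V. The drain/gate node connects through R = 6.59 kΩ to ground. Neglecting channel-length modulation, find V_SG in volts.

V_SG = 1.13 V

With gate tied to drain, V_SG = V_SD ≥ V_SG − |V_tp|, so the device is in saturation.
k_p = μ_pC_ox · (W/L) = 6.3 mA/V².
KCL at the drain: ½ k_p (V_SG − |V_tp|)² = (V_DD − V_SG)/R.
Let x = V_SG − 0.624. Then 20.8 x² + x − 5.796 = 0, giving x = 0.505 V (positive root), so V_SG = 1.13 V.
I_D = (V_DD − V_SG)/R = (6.42 − 1.13) / 6.59 = 0.803 mA.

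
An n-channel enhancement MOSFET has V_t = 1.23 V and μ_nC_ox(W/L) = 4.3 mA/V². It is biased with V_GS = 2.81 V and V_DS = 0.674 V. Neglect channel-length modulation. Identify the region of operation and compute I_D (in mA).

Triode; I_D = 3.60 mA

V_ov = V_GS − V_t = 2.81 − 1.23 = 1.58 V.
Since V_DS = 0.674 V < V_ov = 1.58 V, the device is in the triode region.
I_D = k_n [V_ov · V_DS − ½ V_DS²] = 4.3 × [1.58 × 0.674 − 0.5 × 0.674²] = 3.6 mA.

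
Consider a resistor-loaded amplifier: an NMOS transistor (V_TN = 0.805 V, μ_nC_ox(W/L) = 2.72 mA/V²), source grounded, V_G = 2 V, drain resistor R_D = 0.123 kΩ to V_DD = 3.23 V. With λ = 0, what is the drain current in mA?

I_D = 1.94 mA

V_GS = V_G = 2 V, so V_ov = 2 − 0.805 = 1.19 V.
Assume saturation: I_D = ½ k_n V_ov² = 0.5 × 2.72 × 1.19² = 1.94 mA, giving V_DS = V_DD − I_D R_D = 3.23 − 1.94 × 0.123 = 2.99 V.
V_DS = 2.99 V ≥ V_ov = 1.19 V, confirming saturation.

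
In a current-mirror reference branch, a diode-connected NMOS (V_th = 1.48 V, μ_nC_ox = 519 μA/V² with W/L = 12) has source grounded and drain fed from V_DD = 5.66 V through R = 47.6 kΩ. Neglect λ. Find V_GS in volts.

With gate tied to drain, V_GS = V_DS ≥ V_GS − V_th, so the device is in saturation.
k_n = μ_nC_ox · (W/L) = 6.228 mA/V².
KCL at the drain: ½ k_n (V_GS − V_th)² = (V_DD − V_GS)/R.
Let x = V_GS − 1.48. Then 148 x² + x − 4.18 = 0, giving x = 0.165 V (positive root), so V_GS = 1.64 V.
I_D = (V_DD − V_GS)/R = (5.66 − 1.64) / 47.6 = 0.0844 mA.

V_GS = 1.64 V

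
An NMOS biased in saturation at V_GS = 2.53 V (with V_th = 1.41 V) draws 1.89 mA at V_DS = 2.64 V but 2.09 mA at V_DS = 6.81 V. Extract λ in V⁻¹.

With V_GS fixed, I_D ∝ (1 + λ V_DS) in saturation, so I_D2/I_D1 = (1 + λ V_DS2)/(1 + λ V_DS1).
2.09/1.89 = 1.106 = (1 + 6.81 λ)/(1 + 2.64 λ).
Solving: λ (I_D1 V_DS2 − I_D2 V_DS1) = I_D2 − I_D1, so λ = (2.09 − 1.89) / (1.89 × 6.81 − 2.09 × 2.64) = 0.2 / 7.35 = 0.0272 V⁻¹.

λ = 0.0272 V⁻¹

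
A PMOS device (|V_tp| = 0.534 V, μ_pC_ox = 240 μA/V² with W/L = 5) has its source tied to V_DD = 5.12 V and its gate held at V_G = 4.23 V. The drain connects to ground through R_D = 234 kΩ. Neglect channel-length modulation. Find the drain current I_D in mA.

I_D = 0.0216 mA

V_SG = V_DD − V_G = 5.12 − 4.23 = 0.89 V, so V_ov = 0.89 − 0.534 = 0.356 V.
k_p = μ_pC_ox · (W/L) = 1.2 mA/V².
Assume saturation: I_D = ½ k_p V_ov² = 0.5 × 1.2 × 0.356² = 0.076 mA, giving V_SD = V_DD − I_D R_D = 5.12 − 0.076 × 234 = -12.7 V.
But -12.7 V < V_ov = 0.356 V, so the device is actually in triode.
In triode I_D = k_p[V_ov V_SD − ½ V_SD²] and I_D = (V_DD − V_SD)/R_D. Equating: 140 V_SD² − 101 V_SD + 5.12 = 0, giving V_SD = 0.0549 V (the root below V_ov).
I_D = (5.12 − 0.0549) / 234 = 0.0216 mA.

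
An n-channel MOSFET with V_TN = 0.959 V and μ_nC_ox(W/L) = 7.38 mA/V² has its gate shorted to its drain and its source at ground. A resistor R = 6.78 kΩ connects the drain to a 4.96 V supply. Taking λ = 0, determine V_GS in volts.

With gate tied to drain, V_GS = V_DS ≥ V_GS − V_TN, so the device is in saturation.
KCL at the drain: ½ k_n (V_GS − V_TN)² = (V_DD − V_GS)/R.
Let x = V_GS − 0.959. Then 25 x² + x − 4.001 = 0, giving x = 0.38 V (positive root), so V_GS = 1.34 V.
I_D = (V_DD − V_GS)/R = (4.96 − 1.34) / 6.78 = 0.534 mA.

V_GS = 1.34 V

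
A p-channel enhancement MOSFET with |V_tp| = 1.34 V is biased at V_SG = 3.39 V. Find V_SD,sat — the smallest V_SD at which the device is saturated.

The boundary between triode and saturation is V_SD = V_SG − |V_tp| = V_ov.
V_ov = 3.39 − 1.34 = 2.05 V.

V_SD,sat = 2.05 V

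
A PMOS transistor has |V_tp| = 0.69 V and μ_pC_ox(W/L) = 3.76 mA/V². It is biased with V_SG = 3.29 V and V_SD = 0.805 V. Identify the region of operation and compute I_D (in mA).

V_ov = V_SG − |V_tp| = 3.29 − 0.69 = 2.6 V.
Since V_SD = 0.805 V < V_ov = 2.6 V, the device is in the triode region.
I_D = k_p [V_ov · V_SD − ½ V_SD²] = 3.76 × [2.6 × 0.805 − 0.5 × 0.805²] = 6.65 mA.

Triode; I_D = 6.65 mA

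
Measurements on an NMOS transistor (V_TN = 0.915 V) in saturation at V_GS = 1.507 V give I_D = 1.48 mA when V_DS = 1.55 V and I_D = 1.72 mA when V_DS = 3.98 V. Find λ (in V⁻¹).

With V_GS fixed, I_D ∝ (1 + λ V_DS) in saturation, so I_D2/I_D1 = (1 + λ V_DS2)/(1 + λ V_DS1).
1.72/1.48 = 1.162 = (1 + 3.98 λ)/(1 + 1.55 λ).
Solving: λ (I_D1 V_DS2 − I_D2 V_DS1) = I_D2 − I_D1, so λ = (1.72 − 1.48) / (1.48 × 3.98 − 1.72 × 1.55) = 0.24 / 3.22 = 0.0744 V⁻¹.

λ = 0.0744 V⁻¹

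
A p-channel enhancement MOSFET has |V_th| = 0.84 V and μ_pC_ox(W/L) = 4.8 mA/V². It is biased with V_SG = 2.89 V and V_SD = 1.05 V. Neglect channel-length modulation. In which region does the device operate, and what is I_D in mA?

Triode; I_D = 7.69 mA

V_ov = V_SG − |V_th| = 2.89 − 0.84 = 2.05 V.
Since V_SD = 1.05 V < V_ov = 2.05 V, the device is in the triode region.
I_D = k_p [V_ov · V_SD − ½ V_SD²] = 4.8 × [2.05 × 1.05 − 0.5 × 1.05²] = 7.69 mA.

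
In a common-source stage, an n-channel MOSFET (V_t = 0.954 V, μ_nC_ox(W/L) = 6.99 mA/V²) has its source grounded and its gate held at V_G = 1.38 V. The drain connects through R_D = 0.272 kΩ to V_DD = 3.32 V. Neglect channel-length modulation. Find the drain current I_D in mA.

V_GS = V_G = 1.38 V, so V_ov = 1.38 − 0.954 = 0.426 V.
Assume saturation: I_D = ½ k_n V_ov² = 0.5 × 6.99 × 0.426² = 0.634 mA, giving V_DS = V_DD − I_D R_D = 3.32 − 0.634 × 0.272 = 3.15 V.
V_DS = 3.15 V ≥ V_ov = 0.426 V, confirming saturation.

I_D = 0.634 mA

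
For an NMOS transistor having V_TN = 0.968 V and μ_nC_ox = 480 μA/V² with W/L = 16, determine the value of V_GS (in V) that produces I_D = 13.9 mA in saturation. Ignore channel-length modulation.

k_n = μ_nC_ox · (W/L) = 7.68 mA/V².
In saturation I_D = ½ k_n (V_GS − V_TN)², so V_GS − V_TN = √(2 I_D / k_n) = √(2 × 13.9 / 7.68) = 1.9 V.
V_GS = 0.968 + 1.9 = 2.87 V.

V_GS = 2.87 V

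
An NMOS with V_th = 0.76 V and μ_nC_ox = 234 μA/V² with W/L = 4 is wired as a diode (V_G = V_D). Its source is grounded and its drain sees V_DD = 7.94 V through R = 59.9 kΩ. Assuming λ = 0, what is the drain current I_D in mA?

With gate tied to drain, V_GS = V_DS ≥ V_GS − V_th, so the device is in saturation.
k_n = μ_nC_ox · (W/L) = 0.936 mA/V².
KCL at the drain: ½ k_n (V_GS − V_th)² = (V_DD − V_GS)/R.
Let x = V_GS − 0.76. Then 28 x² + x − 7.18 = 0, giving x = 0.489 V (positive root), so V_GS = 1.25 V.
I_D = (V_DD − V_GS)/R = (7.94 − 1.25) / 59.9 = 0.112 mA.

I_D = 0.112 mA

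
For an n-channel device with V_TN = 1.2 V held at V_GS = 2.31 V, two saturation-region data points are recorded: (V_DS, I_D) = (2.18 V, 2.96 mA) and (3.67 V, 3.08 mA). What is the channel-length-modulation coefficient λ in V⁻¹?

λ = 0.0289 V⁻¹

With V_GS fixed, I_D ∝ (1 + λ V_DS) in saturation, so I_D2/I_D1 = (1 + λ V_DS2)/(1 + λ V_DS1).
3.08/2.96 = 1.041 = (1 + 3.67 λ)/(1 + 2.18 λ).
Solving: λ (I_D1 V_DS2 − I_D2 V_DS1) = I_D2 − I_D1, so λ = (3.08 − 2.96) / (2.96 × 3.67 − 3.08 × 2.18) = 0.12 / 4.15 = 0.0289 V⁻¹.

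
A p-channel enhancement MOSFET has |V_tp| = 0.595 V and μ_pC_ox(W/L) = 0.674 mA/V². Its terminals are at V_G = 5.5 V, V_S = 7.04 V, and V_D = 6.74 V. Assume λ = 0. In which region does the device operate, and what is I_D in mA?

V_SG = V_S − V_G = 7.04 − 5.5 = 1.54 V; V_SD = V_S − V_D = 7.04 − 6.74 = 0.3 V.
V_ov = V_SG − |V_tp| = 1.54 − 0.595 = 0.945 V.
Since V_SD = 0.3 V < V_ov = 0.945 V, the device is in the triode region.
I_D = k_p [V_ov · V_SD − ½ V_SD²] = 0.674 × [0.945 × 0.3 − 0.5 × 0.3²] = 0.161 mA.

Triode; I_D = 0.161 mA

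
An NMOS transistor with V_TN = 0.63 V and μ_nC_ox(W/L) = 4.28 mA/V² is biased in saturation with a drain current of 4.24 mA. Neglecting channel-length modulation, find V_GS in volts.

In saturation I_D = ½ k_n (V_GS − V_TN)², so V_GS − V_TN = √(2 I_D / k_n) = √(2 × 4.24 / 4.28) = 1.41 V.
V_GS = 0.63 + 1.41 = 2.04 V.

V_GS = 2.04 V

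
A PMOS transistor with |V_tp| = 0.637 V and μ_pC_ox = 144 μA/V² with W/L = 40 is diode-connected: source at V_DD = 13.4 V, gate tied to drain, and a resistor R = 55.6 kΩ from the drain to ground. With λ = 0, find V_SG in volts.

V_SG = 0.916 V

With gate tied to drain, V_SG = V_SD ≥ V_SG − |V_tp|, so the device is in saturation.
k_p = μ_pC_ox · (W/L) = 5.76 mA/V².
KCL at the drain: ½ k_p (V_SG − |V_tp|)² = (V_DD − V_SG)/R.
Let x = V_SG − 0.637. Then 160 x² + x − 12.76 = 0, giving x = 0.279 V (positive root), so V_SG = 0.916 V.
I_D = (V_DD − V_SG)/R = (13.4 − 0.916) / 55.6 = 0.225 mA.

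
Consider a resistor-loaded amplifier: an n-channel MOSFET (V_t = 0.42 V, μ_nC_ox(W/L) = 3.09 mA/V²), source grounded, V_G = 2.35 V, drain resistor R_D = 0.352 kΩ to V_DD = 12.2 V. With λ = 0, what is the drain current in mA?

V_GS = V_G = 2.35 V, so V_ov = 2.35 − 0.42 = 1.93 V.
Assume saturation: I_D = ½ k_n V_ov² = 0.5 × 3.09 × 1.93² = 5.75 mA, giving V_DS = V_DD − I_D R_D = 12.2 − 5.75 × 0.352 = 10.2 V.
V_DS = 10.2 V ≥ V_ov = 1.93 V, confirming saturation.

I_D = 5.75 mA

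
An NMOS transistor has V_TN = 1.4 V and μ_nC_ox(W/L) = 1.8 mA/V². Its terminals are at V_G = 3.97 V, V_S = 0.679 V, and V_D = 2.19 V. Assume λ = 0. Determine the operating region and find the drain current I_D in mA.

V_GS = V_G − V_S = 3.97 − 0.679 = 3.29 V; V_DS = V_D − V_S = 2.19 − 0.679 = 1.51 V.
V_ov = V_GS − V_TN = 3.29 − 1.4 = 1.89 V.
Since V_DS = 1.51 V < V_ov = 1.89 V, the device is in the triode region.
I_D = k_n [V_ov · V_DS − ½ V_DS²] = 1.8 × [1.89 × 1.51 − 0.5 × 1.51²] = 3.09 mA.

Triode; I_D = 3.09 mA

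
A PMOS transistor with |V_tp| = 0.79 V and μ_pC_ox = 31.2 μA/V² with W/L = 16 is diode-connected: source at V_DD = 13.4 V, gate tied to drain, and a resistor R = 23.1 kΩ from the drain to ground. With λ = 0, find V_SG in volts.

With gate tied to drain, V_SG = V_SD ≥ V_SG − |V_tp|, so the device is in saturation.
k_p = μ_pC_ox · (W/L) = 0.4992 mA/V².
KCL at the drain: ½ k_p (V_SG − |V_tp|)² = (V_DD − V_SG)/R.
Let x = V_SG − 0.79. Then 5.77 x² + x − 12.61 = 0, giving x = 1.39 V (positive root), so V_SG = 2.18 V.
I_D = (V_DD − V_SG)/R = (13.4 − 2.18) / 23.1 = 0.486 mA.

V_SG = 2.18 V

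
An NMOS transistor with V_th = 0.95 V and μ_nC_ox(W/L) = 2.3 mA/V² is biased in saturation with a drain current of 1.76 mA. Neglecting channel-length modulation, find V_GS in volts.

V_GS = 2.19 V

In saturation I_D = ½ k_n (V_GS − V_th)², so V_GS − V_th = √(2 I_D / k_n) = √(2 × 1.76 / 2.3) = 1.24 V.
V_GS = 0.95 + 1.24 = 2.19 V.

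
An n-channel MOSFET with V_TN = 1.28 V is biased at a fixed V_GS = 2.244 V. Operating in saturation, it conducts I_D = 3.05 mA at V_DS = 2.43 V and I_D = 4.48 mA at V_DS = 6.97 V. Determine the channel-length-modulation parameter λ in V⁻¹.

λ = 0.138 V⁻¹

With V_GS fixed, I_D ∝ (1 + λ V_DS) in saturation, so I_D2/I_D1 = (1 + λ V_DS2)/(1 + λ V_DS1).
4.48/3.05 = 1.469 = (1 + 6.97 λ)/(1 + 2.43 λ).
Solving: λ (I_D1 V_DS2 − I_D2 V_DS1) = I_D2 − I_D1, so λ = (4.48 − 3.05) / (3.05 × 6.97 − 4.48 × 2.43) = 1.43 / 10.4 = 0.138 V⁻¹.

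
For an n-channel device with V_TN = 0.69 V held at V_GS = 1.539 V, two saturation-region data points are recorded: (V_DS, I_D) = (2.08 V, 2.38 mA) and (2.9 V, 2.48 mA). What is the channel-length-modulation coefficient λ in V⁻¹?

With V_GS fixed, I_D ∝ (1 + λ V_DS) in saturation, so I_D2/I_D1 = (1 + λ V_DS2)/(1 + λ V_DS1).
2.48/2.38 = 1.042 = (1 + 2.9 λ)/(1 + 2.08 λ).
Solving: λ (I_D1 V_DS2 − I_D2 V_DS1) = I_D2 − I_D1, so λ = (2.48 − 2.38) / (2.38 × 2.9 − 2.48 × 2.08) = 0.1 / 1.74 = 0.0574 V⁻¹.

λ = 0.0574 V⁻¹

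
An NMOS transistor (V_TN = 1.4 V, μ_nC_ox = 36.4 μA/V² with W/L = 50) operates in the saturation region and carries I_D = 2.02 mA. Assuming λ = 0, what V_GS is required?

k_n = μ_nC_ox · (W/L) = 1.82 mA/V².
In saturation I_D = ½ k_n (V_GS − V_TN)², so V_GS − V_TN = √(2 I_D / k_n) = √(2 × 2.02 / 1.82) = 1.49 V.
V_GS = 1.4 + 1.49 = 2.89 V.

V_GS = 2.89 V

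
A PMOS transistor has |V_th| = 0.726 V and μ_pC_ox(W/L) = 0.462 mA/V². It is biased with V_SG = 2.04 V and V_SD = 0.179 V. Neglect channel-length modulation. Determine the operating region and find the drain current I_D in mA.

V_ov = V_SG − |V_th| = 2.04 − 0.726 = 1.31 V.
Since V_SD = 0.179 V < V_ov = 1.31 V, the device is in the triode region.
I_D = k_p [V_ov · V_SD − ½ V_SD²] = 0.462 × [1.31 × 0.179 − 0.5 × 0.179²] = 0.101 mA.

Triode; I_D = 0.101 mA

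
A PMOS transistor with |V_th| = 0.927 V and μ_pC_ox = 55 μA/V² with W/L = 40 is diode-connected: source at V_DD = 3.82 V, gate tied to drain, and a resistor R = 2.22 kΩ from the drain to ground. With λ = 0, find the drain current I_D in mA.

I_D = 0.896 mA

With gate tied to drain, V_SG = V_SD ≥ V_SG − |V_th|, so the device is in saturation.
k_p = μ_pC_ox · (W/L) = 2.2 mA/V².
KCL at the drain: ½ k_p (V_SG − |V_th|)² = (V_DD − V_SG)/R.
Let x = V_SG − 0.927. Then 2.44 x² + x − 2.893 = 0, giving x = 0.903 V (positive root), so V_SG = 1.83 V.
I_D = (V_DD − V_SG)/R = (3.82 − 1.83) / 2.22 = 0.896 mA.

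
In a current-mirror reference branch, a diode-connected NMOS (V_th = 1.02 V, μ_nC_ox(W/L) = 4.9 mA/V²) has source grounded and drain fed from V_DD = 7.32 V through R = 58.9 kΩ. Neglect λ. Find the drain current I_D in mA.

With gate tied to drain, V_GS = V_DS ≥ V_GS − V_th, so the device is in saturation.
KCL at the drain: ½ k_n (V_GS − V_th)² = (V_DD − V_GS)/R.
Let x = V_GS − 1.02. Then 144 x² + x − 6.3 = 0, giving x = 0.206 V (positive root), so V_GS = 1.23 V.
I_D = (V_DD − V_GS)/R = (7.32 − 1.23) / 58.9 = 0.103 mA.

I_D = 0.103 mA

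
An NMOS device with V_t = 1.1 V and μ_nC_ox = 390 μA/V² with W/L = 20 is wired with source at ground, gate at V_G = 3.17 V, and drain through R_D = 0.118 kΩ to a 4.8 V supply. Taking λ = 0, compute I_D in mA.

I_D = 16.7 mA

V_GS = V_G = 3.17 V, so V_ov = 3.17 − 1.1 = 2.07 V.
k_n = μ_nC_ox · (W/L) = 7.8 mA/V².
Assume saturation: I_D = ½ k_n V_ov² = 0.5 × 7.8 × 2.07² = 16.7 mA, giving V_DS = V_DD − I_D R_D = 4.8 − 16.7 × 0.118 = 2.83 V.
V_DS = 2.83 V ≥ V_ov = 2.07 V, confirming saturation.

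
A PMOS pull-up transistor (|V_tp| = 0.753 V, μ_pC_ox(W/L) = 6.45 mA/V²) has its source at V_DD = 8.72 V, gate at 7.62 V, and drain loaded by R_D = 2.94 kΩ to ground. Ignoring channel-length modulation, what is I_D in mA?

V_SG = V_DD − V_G = 8.72 − 7.62 = 1.1 V, so V_ov = 1.1 − 0.753 = 0.347 V.
Assume saturation: I_D = ½ k_p V_ov² = 0.5 × 6.45 × 0.347² = 0.388 mA, giving V_SD = V_DD − I_D R_D = 8.72 − 0.388 × 2.94 = 7.58 V.
V_SD = 7.58 V ≥ V_ov = 0.347 V, confirming saturation.

I_D = 0.388 mA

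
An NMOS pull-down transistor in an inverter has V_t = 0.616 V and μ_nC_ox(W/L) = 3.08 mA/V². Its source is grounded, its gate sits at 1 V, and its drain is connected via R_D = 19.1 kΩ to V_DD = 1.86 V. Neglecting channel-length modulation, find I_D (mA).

I_D = 0.0927 mA

V_GS = V_G = 1 V, so V_ov = 1 − 0.616 = 0.384 V.
Assume saturation: I_D = ½ k_n V_ov² = 0.5 × 3.08 × 0.384² = 0.227 mA, giving V_DS = V_DD − I_D R_D = 1.86 − 0.227 × 19.1 = -2.48 V.
But -2.48 V < V_ov = 0.384 V, so the device is actually in triode.
In triode I_D = k_n[V_ov V_DS − ½ V_DS²] and I_D = (V_DD − V_DS)/R_D. Equating: 29.4 V_DS² − 23.59 V_DS + 1.86 = 0, giving V_DS = 0.0886 V (the root below V_ov).
I_D = (1.86 − 0.0886) / 19.1 = 0.0927 mA.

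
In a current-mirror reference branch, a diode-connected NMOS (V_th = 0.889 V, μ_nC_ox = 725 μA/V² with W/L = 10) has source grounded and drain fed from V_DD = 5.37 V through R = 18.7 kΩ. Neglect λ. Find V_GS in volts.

With gate tied to drain, V_GS = V_DS ≥ V_GS − V_th, so the device is in saturation.
k_n = μ_nC_ox · (W/L) = 7.25 mA/V².
KCL at the drain: ½ k_n (V_GS − V_th)² = (V_DD − V_GS)/R.
Let x = V_GS − 0.889. Then 67.8 x² + x − 4.481 = 0, giving x = 0.25 V (positive root), so V_GS = 1.14 V.
I_D = (V_DD − V_GS)/R = (5.37 − 1.14) / 18.7 = 0.226 mA.

V_GS = 1.14 V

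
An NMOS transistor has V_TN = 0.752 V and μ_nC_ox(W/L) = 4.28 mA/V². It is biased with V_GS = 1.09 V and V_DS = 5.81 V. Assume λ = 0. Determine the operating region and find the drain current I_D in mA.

Saturation; I_D = 0.244 mA

V_ov = V_GS − V_TN = 1.09 − 0.752 = 0.338 V.
Since V_DS = 5.81 V ≥ V_ov = 0.338 V, the device is in saturation.
I_D = ½ k_n V_ov² = 0.5 × 4.28 × 0.338² = 0.244 mA.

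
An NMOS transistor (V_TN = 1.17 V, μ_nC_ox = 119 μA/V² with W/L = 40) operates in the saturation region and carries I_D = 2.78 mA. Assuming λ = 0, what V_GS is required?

k_n = μ_nC_ox · (W/L) = 4.76 mA/V².
In saturation I_D = ½ k_n (V_GS − V_TN)², so V_GS − V_TN = √(2 I_D / k_n) = √(2 × 2.78 / 4.76) = 1.08 V.
V_GS = 1.17 + 1.08 = 2.25 V.

V_GS = 2.25 V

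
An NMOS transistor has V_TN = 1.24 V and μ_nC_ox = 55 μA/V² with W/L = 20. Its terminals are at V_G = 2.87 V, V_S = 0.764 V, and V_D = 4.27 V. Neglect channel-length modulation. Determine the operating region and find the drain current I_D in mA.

V_GS = V_G − V_S = 2.87 − 0.764 = 2.11 V; V_DS = V_D − V_S = 4.27 − 0.764 = 3.51 V.
k_n = μ_nC_ox · (W/L) = 1.1 mA/V².
V_ov = V_GS − V_TN = 2.11 − 1.24 = 0.866 V.
Since V_DS = 3.51 V ≥ V_ov = 0.866 V, the device is in saturation.
I_D = ½ k_n V_ov² = 0.5 × 1.1 × 0.866² = 0.412 mA.

Saturation; I_D = 0.412 mA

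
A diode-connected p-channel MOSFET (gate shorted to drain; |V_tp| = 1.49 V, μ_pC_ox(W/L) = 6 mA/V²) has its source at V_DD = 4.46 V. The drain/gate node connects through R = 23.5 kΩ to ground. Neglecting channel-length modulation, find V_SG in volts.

V_SG = 1.69 V

With gate tied to drain, V_SG = V_SD ≥ V_SG − |V_tp|, so the device is in saturation.
KCL at the drain: ½ k_p (V_SG − |V_tp|)² = (V_DD − V_SG)/R.
Let x = V_SG − 1.49. Then 70.5 x² + x − 2.97 = 0, giving x = 0.198 V (positive root), so V_SG = 1.69 V.
I_D = (V_DD − V_SG)/R = (4.46 − 1.69) / 23.5 = 0.118 mA.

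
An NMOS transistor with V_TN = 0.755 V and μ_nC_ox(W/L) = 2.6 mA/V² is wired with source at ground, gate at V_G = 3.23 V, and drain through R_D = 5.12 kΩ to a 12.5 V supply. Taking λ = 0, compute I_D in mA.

V_GS = V_G = 3.23 V, so V_ov = 3.23 − 0.755 = 2.48 V.
Assume saturation: I_D = ½ k_n V_ov² = 0.5 × 2.6 × 2.48² = 7.96 mA, giving V_DS = V_DD − I_D R_D = 12.5 − 7.96 × 5.12 = -28.3 V.
But -28.3 V < V_ov = 2.48 V, so the device is actually in triode.
In triode I_D = k_n[V_ov V_DS − ½ V_DS²] and I_D = (V_DD − V_DS)/R_D. Equating: 6.66 V_DS² − 33.95 V_DS + 12.5 = 0, giving V_DS = 0.4 V (the root below V_ov).
I_D = (12.5 − 0.4) / 5.12 = 2.36 mA.

I_D = 2.36 mA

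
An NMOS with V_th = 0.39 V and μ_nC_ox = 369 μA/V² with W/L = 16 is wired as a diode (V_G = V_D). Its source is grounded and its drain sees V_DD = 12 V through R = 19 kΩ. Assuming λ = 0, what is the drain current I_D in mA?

I_D = 0.588 mA

With gate tied to drain, V_GS = V_DS ≥ V_GS − V_th, so the device is in saturation.
k_n = μ_nC_ox · (W/L) = 5.904 mA/V².
KCL at the drain: ½ k_n (V_GS − V_th)² = (V_DD − V_GS)/R.
Let x = V_GS − 0.39. Then 56.1 x² + x − 11.61 = 0, giving x = 0.446 V (positive root), so V_GS = 0.836 V.
I_D = (V_DD − V_GS)/R = (12 − 0.836) / 19 = 0.588 mA.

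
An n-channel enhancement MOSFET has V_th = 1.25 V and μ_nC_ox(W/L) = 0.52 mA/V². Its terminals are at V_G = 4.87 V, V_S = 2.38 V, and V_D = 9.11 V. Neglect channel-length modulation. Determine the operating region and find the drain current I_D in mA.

Saturation; I_D = 0.400 mA

V_GS = V_G − V_S = 4.87 − 2.38 = 2.49 V; V_DS = V_D − V_S = 9.11 − 2.38 = 6.73 V.
V_ov = V_GS − V_th = 2.49 − 1.25 = 1.24 V.
Since V_DS = 6.73 V ≥ V_ov = 1.24 V, the device is in saturation.
I_D = ½ k_n V_ov² = 0.5 × 0.52 × 1.24² = 0.4 mA.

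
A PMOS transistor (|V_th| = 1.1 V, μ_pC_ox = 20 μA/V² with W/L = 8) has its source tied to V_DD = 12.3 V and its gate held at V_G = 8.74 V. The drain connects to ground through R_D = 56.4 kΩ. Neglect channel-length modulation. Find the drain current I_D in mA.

V_SG = V_DD − V_G = 12.3 − 8.74 = 3.56 V, so V_ov = 3.56 − 1.1 = 2.46 V.
k_p = μ_pC_ox · (W/L) = 0.16 mA/V².
Assume saturation: I_D = ½ k_p V_ov² = 0.5 × 0.16 × 2.46² = 0.484 mA, giving V_SD = V_DD − I_D R_D = 12.3 − 0.484 × 56.4 = -15 V.
But -15 V < V_ov = 2.46 V, so the device is actually in triode.
In triode I_D = k_p[V_ov V_SD − ½ V_SD²] and I_D = (V_DD − V_SD)/R_D. Equating: 4.51 V_SD² − 23.2 V_SD + 12.3 = 0, giving V_SD = 0.6 V (the root below V_ov).
I_D = (12.3 − 0.6) / 56.4 = 0.207 mA.

I_D = 0.207 mA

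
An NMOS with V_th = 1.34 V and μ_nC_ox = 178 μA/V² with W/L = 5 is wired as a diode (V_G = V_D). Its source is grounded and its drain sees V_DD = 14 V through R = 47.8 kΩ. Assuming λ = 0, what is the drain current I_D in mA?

I_D = 0.249 mA

With gate tied to drain, V_GS = V_DS ≥ V_GS − V_th, so the device is in saturation.
k_n = μ_nC_ox · (W/L) = 0.89 mA/V².
KCL at the drain: ½ k_n (V_GS − V_th)² = (V_DD − V_GS)/R.
Let x = V_GS − 1.34. Then 21.3 x² + x − 12.66 = 0, giving x = 0.748 V (positive root), so V_GS = 2.09 V.
I_D = (V_DD − V_GS)/R = (14 − 2.09) / 47.8 = 0.249 mA.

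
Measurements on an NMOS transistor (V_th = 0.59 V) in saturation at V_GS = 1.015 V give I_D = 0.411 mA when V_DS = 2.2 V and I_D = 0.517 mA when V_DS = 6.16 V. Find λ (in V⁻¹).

λ = 0.0760 V⁻¹

With V_GS fixed, I_D ∝ (1 + λ V_DS) in saturation, so I_D2/I_D1 = (1 + λ V_DS2)/(1 + λ V_DS1).
0.517/0.411 = 1.258 = (1 + 6.16 λ)/(1 + 2.2 λ).
Solving: λ (I_D1 V_DS2 − I_D2 V_DS1) = I_D2 − I_D1, so λ = (0.517 − 0.411) / (0.411 × 6.16 − 0.517 × 2.2) = 0.106 / 1.39 = 0.076 V⁻¹.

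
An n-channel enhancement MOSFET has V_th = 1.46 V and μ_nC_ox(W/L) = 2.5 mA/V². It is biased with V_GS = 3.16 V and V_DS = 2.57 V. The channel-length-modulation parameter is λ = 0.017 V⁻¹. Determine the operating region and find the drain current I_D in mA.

V_ov = V_GS − V_th = 3.16 − 1.46 = 1.7 V.
Since V_DS = 2.57 V ≥ V_ov = 1.7 V, the device is in saturation.
I_D = ½ k_n V_ov² (1 + λ V_DS) = 0.5 × 2.5 × 1.7² × (1 + 0.017 × 2.57) = 3.77 mA.

Saturation; I_D = 3.77 mA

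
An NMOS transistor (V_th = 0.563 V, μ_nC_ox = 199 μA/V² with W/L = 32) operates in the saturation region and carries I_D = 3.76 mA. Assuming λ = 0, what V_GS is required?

V_GS = 1.65 V

k_n = μ_nC_ox · (W/L) = 6.368 mA/V².
In saturation I_D = ½ k_n (V_GS − V_th)², so V_GS − V_th = √(2 I_D / k_n) = √(2 × 3.76 / 6.368) = 1.09 V.
V_GS = 0.563 + 1.09 = 1.65 V.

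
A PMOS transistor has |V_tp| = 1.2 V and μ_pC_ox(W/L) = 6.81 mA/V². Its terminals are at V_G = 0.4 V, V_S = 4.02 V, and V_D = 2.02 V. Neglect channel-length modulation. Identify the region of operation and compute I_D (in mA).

Triode; I_D = 19.3 mA

V_SG = V_S − V_G = 4.02 − 0.4 = 3.62 V; V_SD = V_S − V_D = 4.02 − 2.02 = 2 V.
V_ov = V_SG − |V_tp| = 3.62 − 1.2 = 2.42 V.
Since V_SD = 2 V < V_ov = 2.42 V, the device is in the triode region.
I_D = k_p [V_ov · V_SD − ½ V_SD²] = 6.81 × [2.42 × 2 − 0.5 × 2²] = 19.3 mA.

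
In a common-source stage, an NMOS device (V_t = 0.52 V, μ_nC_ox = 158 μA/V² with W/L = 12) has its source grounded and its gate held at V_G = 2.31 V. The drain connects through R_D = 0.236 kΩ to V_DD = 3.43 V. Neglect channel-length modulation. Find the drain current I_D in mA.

V_GS = V_G = 2.31 V, so V_ov = 2.31 − 0.52 = 1.79 V.
k_n = μ_nC_ox · (W/L) = 1.896 mA/V².
Assume saturation: I_D = ½ k_n V_ov² = 0.5 × 1.896 × 1.79² = 3.04 mA, giving V_DS = V_DD − I_D R_D = 3.43 − 3.04 × 0.236 = 2.71 V.
V_DS = 2.71 V ≥ V_ov = 1.79 V, confirming saturation.

I_D = 3.04 mA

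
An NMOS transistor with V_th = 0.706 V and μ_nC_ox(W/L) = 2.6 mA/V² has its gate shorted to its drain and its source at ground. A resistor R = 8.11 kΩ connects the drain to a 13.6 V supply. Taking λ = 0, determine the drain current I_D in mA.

I_D = 1.46 mA

With gate tied to drain, V_GS = V_DS ≥ V_GS − V_th, so the device is in saturation.
KCL at the drain: ½ k_n (V_GS − V_th)² = (V_DD − V_GS)/R.
Let x = V_GS − 0.706. Then 10.5 x² + x − 12.89 = 0, giving x = 1.06 V (positive root), so V_GS = 1.77 V.
I_D = (V_DD − V_GS)/R = (13.6 − 1.77) / 8.11 = 1.46 mA.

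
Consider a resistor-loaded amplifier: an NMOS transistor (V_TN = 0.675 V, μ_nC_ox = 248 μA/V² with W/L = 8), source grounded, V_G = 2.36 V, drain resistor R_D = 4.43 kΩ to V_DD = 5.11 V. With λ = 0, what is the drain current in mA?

V_GS = V_G = 2.36 V, so V_ov = 2.36 − 0.675 = 1.68 V.
k_n = μ_nC_ox · (W/L) = 1.984 mA/V².
Assume saturation: I_D = ½ k_n V_ov² = 0.5 × 1.984 × 1.68² = 2.82 mA, giving V_DS = V_DD − I_D R_D = 5.11 − 2.82 × 4.43 = -7.37 V.
But -7.37 V < V_ov = 1.68 V, so the device is actually in triode.
In triode I_D = k_n[V_ov V_DS − ½ V_DS²] and I_D = (V_DD − V_DS)/R_D. Equating: 4.39 V_DS² − 15.81 V_DS + 5.11 = 0, giving V_DS = 0.359 V (the root below V_ov).
I_D = (5.11 − 0.359) / 4.43 = 1.07 mA.

I_D = 1.07 mA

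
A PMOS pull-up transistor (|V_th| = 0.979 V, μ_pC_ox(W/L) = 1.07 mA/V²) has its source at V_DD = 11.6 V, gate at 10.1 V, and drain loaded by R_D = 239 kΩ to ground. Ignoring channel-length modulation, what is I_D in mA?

V_SG = V_DD − V_G = 11.6 − 10.1 = 1.5 V, so V_ov = 1.5 − 0.979 = 0.521 V.
Assume saturation: I_D = ½ k_p V_ov² = 0.5 × 1.07 × 0.521² = 0.145 mA, giving V_SD = V_DD − I_D R_D = 11.6 − 0.145 × 239 = -23.1 V.
But -23.1 V < V_ov = 0.521 V, so the device is actually in triode.
In triode I_D = k_p[V_ov V_SD − ½ V_SD²] and I_D = (V_DD − V_SD)/R_D. Equating: 128 V_SD² − 134.2 V_SD + 11.6 = 0, giving V_SD = 0.095 V (the root below V_ov).
I_D = (11.6 − 0.095) / 239 = 0.0481 mA.

I_D = 0.0481 mA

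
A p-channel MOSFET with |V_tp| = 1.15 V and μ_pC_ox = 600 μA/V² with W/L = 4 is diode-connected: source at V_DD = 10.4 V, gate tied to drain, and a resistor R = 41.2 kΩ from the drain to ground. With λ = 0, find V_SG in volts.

With gate tied to drain, V_SG = V_SD ≥ V_SG − |V_tp|, so the device is in saturation.
k_p = μ_pC_ox · (W/L) = 2.4 mA/V².
KCL at the drain: ½ k_p (V_SG − |V_tp|)² = (V_DD − V_SG)/R.
Let x = V_SG − 1.15. Then 49.4 x² + x − 9.25 = 0, giving x = 0.423 V (positive root), so V_SG = 1.57 V.
I_D = (V_DD − V_SG)/R = (10.4 − 1.57) / 41.2 = 0.214 mA.

V_SG = 1.57 V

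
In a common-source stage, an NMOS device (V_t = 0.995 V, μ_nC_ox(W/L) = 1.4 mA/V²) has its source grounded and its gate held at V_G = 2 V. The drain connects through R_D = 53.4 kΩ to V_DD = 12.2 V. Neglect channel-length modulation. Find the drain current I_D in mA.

V_GS = V_G = 2 V, so V_ov = 2 − 0.995 = 1 V.
Assume saturation: I_D = ½ k_n V_ov² = 0.5 × 1.4 × 1² = 0.707 mA, giving V_DS = V_DD − I_D R_D = 12.2 − 0.707 × 53.4 = -25.6 V.
But -25.6 V < V_ov = 1 V, so the device is actually in triode.
In triode I_D = k_n[V_ov V_DS − ½ V_DS²] and I_D = (V_DD − V_DS)/R_D. Equating: 37.4 V_DS² − 76.13 V_DS + 12.2 = 0, giving V_DS = 0.175 V (the root below V_ov).
I_D = (12.2 − 0.175) / 53.4 = 0.225 mA.

I_D = 0.225 mA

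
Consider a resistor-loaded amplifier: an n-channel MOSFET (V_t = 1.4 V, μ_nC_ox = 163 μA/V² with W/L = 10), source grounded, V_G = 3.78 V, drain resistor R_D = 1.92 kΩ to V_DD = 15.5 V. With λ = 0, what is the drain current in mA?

V_GS = V_G = 3.78 V, so V_ov = 3.78 − 1.4 = 2.38 V.
k_n = μ_nC_ox · (W/L) = 1.63 mA/V².
Assume saturation: I_D = ½ k_n V_ov² = 0.5 × 1.63 × 2.38² = 4.62 mA, giving V_DS = V_DD − I_D R_D = 15.5 − 4.62 × 1.92 = 6.64 V.
V_DS = 6.64 V ≥ V_ov = 2.38 V, confirming saturation.

I_D = 4.62 mA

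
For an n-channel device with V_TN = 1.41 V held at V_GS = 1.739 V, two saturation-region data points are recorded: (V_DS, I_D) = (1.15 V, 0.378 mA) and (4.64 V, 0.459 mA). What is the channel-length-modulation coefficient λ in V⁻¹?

λ = 0.0661 V⁻¹

With V_GS fixed, I_D ∝ (1 + λ V_DS) in saturation, so I_D2/I_D1 = (1 + λ V_DS2)/(1 + λ V_DS1).
0.459/0.378 = 1.214 = (1 + 4.64 λ)/(1 + 1.15 λ).
Solving: λ (I_D1 V_DS2 − I_D2 V_DS1) = I_D2 − I_D1, so λ = (0.459 − 0.378) / (0.378 × 4.64 − 0.459 × 1.15) = 0.081 / 1.23 = 0.0661 V⁻¹.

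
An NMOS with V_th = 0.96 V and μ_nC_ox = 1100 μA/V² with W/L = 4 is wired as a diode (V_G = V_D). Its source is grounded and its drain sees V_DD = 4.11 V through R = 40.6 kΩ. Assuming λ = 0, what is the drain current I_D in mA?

With gate tied to drain, V_GS = V_DS ≥ V_GS − V_th, so the device is in saturation.
k_n = μ_nC_ox · (W/L) = 4.4 mA/V².
KCL at the drain: ½ k_n (V_GS − V_th)² = (V_DD − V_GS)/R.
Let x = V_GS − 0.96. Then 89.3 x² + x − 3.15 = 0, giving x = 0.182 V (positive root), so V_GS = 1.14 V.
I_D = (V_DD − V_GS)/R = (4.11 − 1.14) / 40.6 = 0.0731 mA.

I_D = 0.0731 mA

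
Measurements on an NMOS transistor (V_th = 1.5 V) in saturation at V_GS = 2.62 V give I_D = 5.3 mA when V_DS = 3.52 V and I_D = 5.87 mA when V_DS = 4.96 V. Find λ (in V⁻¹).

With V_GS fixed, I_D ∝ (1 + λ V_DS) in saturation, so I_D2/I_D1 = (1 + λ V_DS2)/(1 + λ V_DS1).
5.87/5.3 = 1.108 = (1 + 4.96 λ)/(1 + 3.52 λ).
Solving: λ (I_D1 V_DS2 − I_D2 V_DS1) = I_D2 − I_D1, so λ = (5.87 − 5.3) / (5.3 × 4.96 − 5.87 × 3.52) = 0.57 / 5.63 = 0.101 V⁻¹.

λ = 0.101 V⁻¹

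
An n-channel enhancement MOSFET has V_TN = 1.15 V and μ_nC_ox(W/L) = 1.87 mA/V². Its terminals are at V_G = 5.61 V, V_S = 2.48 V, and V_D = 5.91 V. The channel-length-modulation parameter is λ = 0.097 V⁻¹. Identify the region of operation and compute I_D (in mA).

Saturation; I_D = 4.89 mA

V_GS = V_G − V_S = 5.61 − 2.48 = 3.13 V; V_DS = V_D − V_S = 5.91 − 2.48 = 3.43 V.
V_ov = V_GS − V_TN = 3.13 − 1.15 = 1.98 V.
Since V_DS = 3.43 V ≥ V_ov = 1.98 V, the device is in saturation.
I_D = ½ k_n V_ov² (1 + λ V_DS) = 0.5 × 1.87 × 1.98² × (1 + 0.097 × 3.43) = 4.89 mA.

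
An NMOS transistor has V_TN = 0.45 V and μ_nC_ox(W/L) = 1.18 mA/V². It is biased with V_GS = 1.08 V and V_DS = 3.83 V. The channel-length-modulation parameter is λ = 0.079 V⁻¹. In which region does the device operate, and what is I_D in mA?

Saturation; I_D = 0.305 mA

V_ov = V_GS − V_TN = 1.08 − 0.45 = 0.63 V.
Since V_DS = 3.83 V ≥ V_ov = 0.63 V, the device is in saturation.
I_D = ½ k_n V_ov² (1 + λ V_DS) = 0.5 × 1.18 × 0.63² × (1 + 0.079 × 3.83) = 0.305 mA.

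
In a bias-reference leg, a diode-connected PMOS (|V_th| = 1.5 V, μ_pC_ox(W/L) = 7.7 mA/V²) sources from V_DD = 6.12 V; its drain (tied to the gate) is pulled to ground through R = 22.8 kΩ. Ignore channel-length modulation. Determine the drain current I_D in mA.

With gate tied to drain, V_SG = V_SD ≥ V_SG − |V_th|, so the device is in saturation.
KCL at the drain: ½ k_p (V_SG − |V_th|)² = (V_DD − V_SG)/R.
Let x = V_SG − 1.5. Then 87.8 x² + x − 4.62 = 0, giving x = 0.224 V (positive root), so V_SG = 1.72 V.
I_D = (V_DD − V_SG)/R = (6.12 − 1.72) / 22.8 = 0.193 mA.

I_D = 0.193 mA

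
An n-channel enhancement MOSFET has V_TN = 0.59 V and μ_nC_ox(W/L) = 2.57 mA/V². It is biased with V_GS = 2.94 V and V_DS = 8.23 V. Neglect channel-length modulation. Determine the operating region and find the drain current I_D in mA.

Saturation; I_D = 7.10 mA

V_ov = V_GS − V_TN = 2.94 − 0.59 = 2.35 V.
Since V_DS = 8.23 V ≥ V_ov = 2.35 V, the device is in saturation.
I_D = ½ k_n V_ov² = 0.5 × 2.57 × 2.35² = 7.1 mA.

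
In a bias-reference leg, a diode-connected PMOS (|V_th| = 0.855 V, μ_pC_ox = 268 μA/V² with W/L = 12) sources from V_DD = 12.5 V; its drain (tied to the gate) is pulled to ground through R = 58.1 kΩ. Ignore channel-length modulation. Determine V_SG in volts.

With gate tied to drain, V_SG = V_SD ≥ V_SG − |V_th|, so the device is in saturation.
k_p = μ_pC_ox · (W/L) = 3.216 mA/V².
KCL at the drain: ½ k_p (V_SG − |V_th|)² = (V_DD − V_SG)/R.
Let x = V_SG − 0.855. Then 93.4 x² + x − 11.64 = 0, giving x = 0.348 V (positive root), so V_SG = 1.2 V.
I_D = (V_DD − V_SG)/R = (12.5 − 1.2) / 58.1 = 0.194 mA.

V_SG = 1.20 V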